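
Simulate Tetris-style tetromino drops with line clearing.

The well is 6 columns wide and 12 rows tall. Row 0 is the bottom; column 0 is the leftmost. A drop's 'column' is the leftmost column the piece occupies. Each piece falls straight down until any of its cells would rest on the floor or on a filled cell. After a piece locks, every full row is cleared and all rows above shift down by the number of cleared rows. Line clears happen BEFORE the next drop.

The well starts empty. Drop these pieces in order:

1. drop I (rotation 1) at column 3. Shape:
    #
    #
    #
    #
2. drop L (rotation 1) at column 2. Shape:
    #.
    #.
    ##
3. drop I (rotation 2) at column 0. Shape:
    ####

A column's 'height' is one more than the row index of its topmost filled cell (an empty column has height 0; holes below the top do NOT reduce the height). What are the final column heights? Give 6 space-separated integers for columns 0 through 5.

Drop 1: I rot1 at col 3 lands with bottom-row=0; cleared 0 line(s) (total 0); column heights now [0 0 0 4 0 0], max=4
Drop 2: L rot1 at col 2 lands with bottom-row=4; cleared 0 line(s) (total 0); column heights now [0 0 7 5 0 0], max=7
Drop 3: I rot2 at col 0 lands with bottom-row=7; cleared 0 line(s) (total 0); column heights now [8 8 8 8 0 0], max=8

Answer: 8 8 8 8 0 0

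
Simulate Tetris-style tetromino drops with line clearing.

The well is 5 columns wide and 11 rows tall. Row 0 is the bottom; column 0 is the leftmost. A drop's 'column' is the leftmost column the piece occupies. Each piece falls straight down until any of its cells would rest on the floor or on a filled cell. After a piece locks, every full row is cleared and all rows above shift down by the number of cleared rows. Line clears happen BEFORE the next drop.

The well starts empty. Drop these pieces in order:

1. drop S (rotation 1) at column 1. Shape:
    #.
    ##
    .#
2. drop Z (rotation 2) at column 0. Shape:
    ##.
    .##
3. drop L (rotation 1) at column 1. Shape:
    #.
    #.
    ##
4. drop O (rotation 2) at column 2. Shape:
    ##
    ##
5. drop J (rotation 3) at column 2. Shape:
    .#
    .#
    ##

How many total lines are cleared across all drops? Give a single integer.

Drop 1: S rot1 at col 1 lands with bottom-row=0; cleared 0 line(s) (total 0); column heights now [0 3 2 0 0], max=3
Drop 2: Z rot2 at col 0 lands with bottom-row=3; cleared 0 line(s) (total 0); column heights now [5 5 4 0 0], max=5
Drop 3: L rot1 at col 1 lands with bottom-row=5; cleared 0 line(s) (total 0); column heights now [5 8 6 0 0], max=8
Drop 4: O rot2 at col 2 lands with bottom-row=6; cleared 0 line(s) (total 0); column heights now [5 8 8 8 0], max=8
Drop 5: J rot3 at col 2 lands with bottom-row=8; cleared 0 line(s) (total 0); column heights now [5 8 9 11 0], max=11

Answer: 0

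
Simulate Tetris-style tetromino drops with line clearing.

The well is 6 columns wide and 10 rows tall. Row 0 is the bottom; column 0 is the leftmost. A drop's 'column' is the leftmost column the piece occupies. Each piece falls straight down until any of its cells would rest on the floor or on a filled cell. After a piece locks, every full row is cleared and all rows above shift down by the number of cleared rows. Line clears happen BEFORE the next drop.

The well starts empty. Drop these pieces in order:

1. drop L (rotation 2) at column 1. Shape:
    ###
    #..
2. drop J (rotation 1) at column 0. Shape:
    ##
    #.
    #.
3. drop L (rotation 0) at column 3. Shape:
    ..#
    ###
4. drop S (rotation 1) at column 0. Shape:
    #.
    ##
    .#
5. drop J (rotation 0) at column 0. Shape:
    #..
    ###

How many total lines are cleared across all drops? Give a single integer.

Answer: 0

Derivation:
Drop 1: L rot2 at col 1 lands with bottom-row=0; cleared 0 line(s) (total 0); column heights now [0 2 2 2 0 0], max=2
Drop 2: J rot1 at col 0 lands with bottom-row=0; cleared 0 line(s) (total 0); column heights now [3 3 2 2 0 0], max=3
Drop 3: L rot0 at col 3 lands with bottom-row=2; cleared 0 line(s) (total 0); column heights now [3 3 2 3 3 4], max=4
Drop 4: S rot1 at col 0 lands with bottom-row=3; cleared 0 line(s) (total 0); column heights now [6 5 2 3 3 4], max=6
Drop 5: J rot0 at col 0 lands with bottom-row=6; cleared 0 line(s) (total 0); column heights now [8 7 7 3 3 4], max=8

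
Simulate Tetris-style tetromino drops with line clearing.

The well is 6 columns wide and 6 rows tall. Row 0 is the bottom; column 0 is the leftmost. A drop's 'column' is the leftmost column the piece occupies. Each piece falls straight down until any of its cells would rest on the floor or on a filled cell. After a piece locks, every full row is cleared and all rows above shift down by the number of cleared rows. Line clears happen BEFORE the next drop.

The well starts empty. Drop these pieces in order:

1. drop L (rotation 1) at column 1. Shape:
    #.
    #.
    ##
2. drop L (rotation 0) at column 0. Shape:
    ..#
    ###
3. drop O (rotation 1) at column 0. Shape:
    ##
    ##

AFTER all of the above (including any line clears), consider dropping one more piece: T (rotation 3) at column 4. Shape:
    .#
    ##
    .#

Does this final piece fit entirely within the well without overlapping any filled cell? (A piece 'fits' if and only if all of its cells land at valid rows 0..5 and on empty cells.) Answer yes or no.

Answer: yes

Derivation:
Drop 1: L rot1 at col 1 lands with bottom-row=0; cleared 0 line(s) (total 0); column heights now [0 3 1 0 0 0], max=3
Drop 2: L rot0 at col 0 lands with bottom-row=3; cleared 0 line(s) (total 0); column heights now [4 4 5 0 0 0], max=5
Drop 3: O rot1 at col 0 lands with bottom-row=4; cleared 0 line(s) (total 0); column heights now [6 6 5 0 0 0], max=6
Test piece T rot3 at col 4 (width 2): heights before test = [6 6 5 0 0 0]; fits = True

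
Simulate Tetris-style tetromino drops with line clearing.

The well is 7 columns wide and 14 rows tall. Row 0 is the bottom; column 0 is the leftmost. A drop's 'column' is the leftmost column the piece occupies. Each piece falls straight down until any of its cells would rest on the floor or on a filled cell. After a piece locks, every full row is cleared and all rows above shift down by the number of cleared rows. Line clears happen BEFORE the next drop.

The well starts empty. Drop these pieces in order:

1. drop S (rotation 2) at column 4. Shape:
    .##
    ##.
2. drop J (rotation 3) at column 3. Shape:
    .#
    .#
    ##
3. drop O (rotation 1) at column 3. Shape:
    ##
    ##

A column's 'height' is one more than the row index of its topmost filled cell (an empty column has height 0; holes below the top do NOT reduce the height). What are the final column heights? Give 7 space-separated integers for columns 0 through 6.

Drop 1: S rot2 at col 4 lands with bottom-row=0; cleared 0 line(s) (total 0); column heights now [0 0 0 0 1 2 2], max=2
Drop 2: J rot3 at col 3 lands with bottom-row=1; cleared 0 line(s) (total 0); column heights now [0 0 0 2 4 2 2], max=4
Drop 3: O rot1 at col 3 lands with bottom-row=4; cleared 0 line(s) (total 0); column heights now [0 0 0 6 6 2 2], max=6

Answer: 0 0 0 6 6 2 2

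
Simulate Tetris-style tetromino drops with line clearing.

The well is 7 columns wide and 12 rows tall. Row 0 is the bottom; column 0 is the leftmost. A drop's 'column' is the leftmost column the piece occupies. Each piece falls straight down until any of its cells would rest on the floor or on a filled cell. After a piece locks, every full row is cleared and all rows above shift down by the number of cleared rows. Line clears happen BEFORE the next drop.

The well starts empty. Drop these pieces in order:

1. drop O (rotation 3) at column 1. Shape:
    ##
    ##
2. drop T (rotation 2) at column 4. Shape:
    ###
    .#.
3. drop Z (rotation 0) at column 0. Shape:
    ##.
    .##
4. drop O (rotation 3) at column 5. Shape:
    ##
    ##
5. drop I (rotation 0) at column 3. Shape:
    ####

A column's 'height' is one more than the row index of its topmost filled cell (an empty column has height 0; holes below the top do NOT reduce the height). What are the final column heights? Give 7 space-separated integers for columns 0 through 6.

Drop 1: O rot3 at col 1 lands with bottom-row=0; cleared 0 line(s) (total 0); column heights now [0 2 2 0 0 0 0], max=2
Drop 2: T rot2 at col 4 lands with bottom-row=0; cleared 0 line(s) (total 0); column heights now [0 2 2 0 2 2 2], max=2
Drop 3: Z rot0 at col 0 lands with bottom-row=2; cleared 0 line(s) (total 0); column heights now [4 4 3 0 2 2 2], max=4
Drop 4: O rot3 at col 5 lands with bottom-row=2; cleared 0 line(s) (total 0); column heights now [4 4 3 0 2 4 4], max=4
Drop 5: I rot0 at col 3 lands with bottom-row=4; cleared 0 line(s) (total 0); column heights now [4 4 3 5 5 5 5], max=5

Answer: 4 4 3 5 5 5 5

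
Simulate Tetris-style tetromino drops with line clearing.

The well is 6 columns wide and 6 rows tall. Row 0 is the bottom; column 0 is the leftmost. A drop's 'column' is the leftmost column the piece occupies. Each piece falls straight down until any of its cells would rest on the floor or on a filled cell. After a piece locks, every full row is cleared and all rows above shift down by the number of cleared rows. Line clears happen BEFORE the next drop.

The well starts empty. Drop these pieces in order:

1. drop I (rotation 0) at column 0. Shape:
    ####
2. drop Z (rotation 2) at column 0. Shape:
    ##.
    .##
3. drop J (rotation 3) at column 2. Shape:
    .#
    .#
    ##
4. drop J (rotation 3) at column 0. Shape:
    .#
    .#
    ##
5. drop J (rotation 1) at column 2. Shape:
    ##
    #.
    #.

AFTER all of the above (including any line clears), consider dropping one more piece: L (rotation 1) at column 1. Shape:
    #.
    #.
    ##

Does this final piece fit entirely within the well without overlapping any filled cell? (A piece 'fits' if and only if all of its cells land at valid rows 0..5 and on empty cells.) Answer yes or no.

Drop 1: I rot0 at col 0 lands with bottom-row=0; cleared 0 line(s) (total 0); column heights now [1 1 1 1 0 0], max=1
Drop 2: Z rot2 at col 0 lands with bottom-row=1; cleared 0 line(s) (total 0); column heights now [3 3 2 1 0 0], max=3
Drop 3: J rot3 at col 2 lands with bottom-row=2; cleared 0 line(s) (total 0); column heights now [3 3 3 5 0 0], max=5
Drop 4: J rot3 at col 0 lands with bottom-row=3; cleared 0 line(s) (total 0); column heights now [4 6 3 5 0 0], max=6
Drop 5: J rot1 at col 2 lands with bottom-row=3; cleared 0 line(s) (total 0); column heights now [4 6 6 6 0 0], max=6
Test piece L rot1 at col 1 (width 2): heights before test = [4 6 6 6 0 0]; fits = False

Answer: no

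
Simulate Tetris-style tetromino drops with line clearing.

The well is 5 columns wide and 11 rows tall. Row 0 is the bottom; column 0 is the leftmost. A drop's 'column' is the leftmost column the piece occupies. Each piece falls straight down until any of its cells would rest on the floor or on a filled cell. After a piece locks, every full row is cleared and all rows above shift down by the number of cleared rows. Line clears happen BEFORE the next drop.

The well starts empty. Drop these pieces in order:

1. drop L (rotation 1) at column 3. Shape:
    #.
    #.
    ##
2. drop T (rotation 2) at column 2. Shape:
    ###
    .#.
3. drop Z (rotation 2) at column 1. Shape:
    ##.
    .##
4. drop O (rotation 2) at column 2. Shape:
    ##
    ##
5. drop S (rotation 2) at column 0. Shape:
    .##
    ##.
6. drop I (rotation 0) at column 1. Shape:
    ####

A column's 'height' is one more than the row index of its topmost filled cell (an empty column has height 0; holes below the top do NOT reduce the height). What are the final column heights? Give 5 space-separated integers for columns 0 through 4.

Answer: 9 11 11 11 11

Derivation:
Drop 1: L rot1 at col 3 lands with bottom-row=0; cleared 0 line(s) (total 0); column heights now [0 0 0 3 1], max=3
Drop 2: T rot2 at col 2 lands with bottom-row=3; cleared 0 line(s) (total 0); column heights now [0 0 5 5 5], max=5
Drop 3: Z rot2 at col 1 lands with bottom-row=5; cleared 0 line(s) (total 0); column heights now [0 7 7 6 5], max=7
Drop 4: O rot2 at col 2 lands with bottom-row=7; cleared 0 line(s) (total 0); column heights now [0 7 9 9 5], max=9
Drop 5: S rot2 at col 0 lands with bottom-row=8; cleared 0 line(s) (total 0); column heights now [9 10 10 9 5], max=10
Drop 6: I rot0 at col 1 lands with bottom-row=10; cleared 0 line(s) (total 0); column heights now [9 11 11 11 11], max=11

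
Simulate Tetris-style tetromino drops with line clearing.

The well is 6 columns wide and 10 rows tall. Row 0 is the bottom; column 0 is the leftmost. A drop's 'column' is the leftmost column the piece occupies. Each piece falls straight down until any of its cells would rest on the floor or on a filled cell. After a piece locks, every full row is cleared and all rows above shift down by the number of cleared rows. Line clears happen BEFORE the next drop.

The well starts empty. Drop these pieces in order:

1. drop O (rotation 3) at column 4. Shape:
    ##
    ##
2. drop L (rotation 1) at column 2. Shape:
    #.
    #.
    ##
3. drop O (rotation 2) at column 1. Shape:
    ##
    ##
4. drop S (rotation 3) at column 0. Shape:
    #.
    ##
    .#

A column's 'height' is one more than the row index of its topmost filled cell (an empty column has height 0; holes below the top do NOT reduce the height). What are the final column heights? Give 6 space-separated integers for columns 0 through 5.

Answer: 8 7 5 1 2 2

Derivation:
Drop 1: O rot3 at col 4 lands with bottom-row=0; cleared 0 line(s) (total 0); column heights now [0 0 0 0 2 2], max=2
Drop 2: L rot1 at col 2 lands with bottom-row=0; cleared 0 line(s) (total 0); column heights now [0 0 3 1 2 2], max=3
Drop 3: O rot2 at col 1 lands with bottom-row=3; cleared 0 line(s) (total 0); column heights now [0 5 5 1 2 2], max=5
Drop 4: S rot3 at col 0 lands with bottom-row=5; cleared 0 line(s) (total 0); column heights now [8 7 5 1 2 2], max=8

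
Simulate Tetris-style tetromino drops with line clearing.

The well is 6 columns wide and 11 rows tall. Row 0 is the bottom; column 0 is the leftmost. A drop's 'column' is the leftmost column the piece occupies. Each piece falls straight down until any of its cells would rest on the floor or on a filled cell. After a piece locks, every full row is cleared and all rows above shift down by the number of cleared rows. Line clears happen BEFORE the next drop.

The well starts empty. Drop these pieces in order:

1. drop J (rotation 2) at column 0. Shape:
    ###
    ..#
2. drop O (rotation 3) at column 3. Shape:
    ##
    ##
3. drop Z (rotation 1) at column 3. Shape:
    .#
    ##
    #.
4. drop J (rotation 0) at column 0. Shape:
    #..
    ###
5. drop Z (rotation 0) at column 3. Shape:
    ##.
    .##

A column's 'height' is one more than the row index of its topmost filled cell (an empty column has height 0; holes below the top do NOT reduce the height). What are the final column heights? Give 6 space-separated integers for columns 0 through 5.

Drop 1: J rot2 at col 0 lands with bottom-row=0; cleared 0 line(s) (total 0); column heights now [2 2 2 0 0 0], max=2
Drop 2: O rot3 at col 3 lands with bottom-row=0; cleared 0 line(s) (total 0); column heights now [2 2 2 2 2 0], max=2
Drop 3: Z rot1 at col 3 lands with bottom-row=2; cleared 0 line(s) (total 0); column heights now [2 2 2 4 5 0], max=5
Drop 4: J rot0 at col 0 lands with bottom-row=2; cleared 0 line(s) (total 0); column heights now [4 3 3 4 5 0], max=5
Drop 5: Z rot0 at col 3 lands with bottom-row=5; cleared 0 line(s) (total 0); column heights now [4 3 3 7 7 6], max=7

Answer: 4 3 3 7 7 6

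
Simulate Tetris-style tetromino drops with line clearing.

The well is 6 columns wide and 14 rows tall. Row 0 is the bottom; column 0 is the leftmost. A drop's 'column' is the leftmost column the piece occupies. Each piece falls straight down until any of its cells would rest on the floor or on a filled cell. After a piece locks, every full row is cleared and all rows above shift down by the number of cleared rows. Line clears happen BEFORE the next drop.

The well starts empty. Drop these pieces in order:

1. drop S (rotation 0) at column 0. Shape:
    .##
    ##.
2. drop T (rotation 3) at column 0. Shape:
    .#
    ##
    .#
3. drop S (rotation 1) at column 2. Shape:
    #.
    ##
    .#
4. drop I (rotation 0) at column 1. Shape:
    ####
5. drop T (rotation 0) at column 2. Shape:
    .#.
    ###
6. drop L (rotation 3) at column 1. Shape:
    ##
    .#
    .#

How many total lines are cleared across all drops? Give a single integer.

Answer: 0

Derivation:
Drop 1: S rot0 at col 0 lands with bottom-row=0; cleared 0 line(s) (total 0); column heights now [1 2 2 0 0 0], max=2
Drop 2: T rot3 at col 0 lands with bottom-row=2; cleared 0 line(s) (total 0); column heights now [4 5 2 0 0 0], max=5
Drop 3: S rot1 at col 2 lands with bottom-row=1; cleared 0 line(s) (total 0); column heights now [4 5 4 3 0 0], max=5
Drop 4: I rot0 at col 1 lands with bottom-row=5; cleared 0 line(s) (total 0); column heights now [4 6 6 6 6 0], max=6
Drop 5: T rot0 at col 2 lands with bottom-row=6; cleared 0 line(s) (total 0); column heights now [4 6 7 8 7 0], max=8
Drop 6: L rot3 at col 1 lands with bottom-row=7; cleared 0 line(s) (total 0); column heights now [4 10 10 8 7 0], max=10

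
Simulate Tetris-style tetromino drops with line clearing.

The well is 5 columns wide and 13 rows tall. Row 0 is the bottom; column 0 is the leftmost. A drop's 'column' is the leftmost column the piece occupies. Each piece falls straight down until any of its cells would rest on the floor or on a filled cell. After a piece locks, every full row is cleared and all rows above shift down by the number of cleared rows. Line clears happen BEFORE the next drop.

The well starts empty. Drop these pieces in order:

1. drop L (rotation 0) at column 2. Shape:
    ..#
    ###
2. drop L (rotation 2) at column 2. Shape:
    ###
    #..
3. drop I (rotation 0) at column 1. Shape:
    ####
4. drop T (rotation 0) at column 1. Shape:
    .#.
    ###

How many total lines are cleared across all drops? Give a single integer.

Answer: 0

Derivation:
Drop 1: L rot0 at col 2 lands with bottom-row=0; cleared 0 line(s) (total 0); column heights now [0 0 1 1 2], max=2
Drop 2: L rot2 at col 2 lands with bottom-row=1; cleared 0 line(s) (total 0); column heights now [0 0 3 3 3], max=3
Drop 3: I rot0 at col 1 lands with bottom-row=3; cleared 0 line(s) (total 0); column heights now [0 4 4 4 4], max=4
Drop 4: T rot0 at col 1 lands with bottom-row=4; cleared 0 line(s) (total 0); column heights now [0 5 6 5 4], max=6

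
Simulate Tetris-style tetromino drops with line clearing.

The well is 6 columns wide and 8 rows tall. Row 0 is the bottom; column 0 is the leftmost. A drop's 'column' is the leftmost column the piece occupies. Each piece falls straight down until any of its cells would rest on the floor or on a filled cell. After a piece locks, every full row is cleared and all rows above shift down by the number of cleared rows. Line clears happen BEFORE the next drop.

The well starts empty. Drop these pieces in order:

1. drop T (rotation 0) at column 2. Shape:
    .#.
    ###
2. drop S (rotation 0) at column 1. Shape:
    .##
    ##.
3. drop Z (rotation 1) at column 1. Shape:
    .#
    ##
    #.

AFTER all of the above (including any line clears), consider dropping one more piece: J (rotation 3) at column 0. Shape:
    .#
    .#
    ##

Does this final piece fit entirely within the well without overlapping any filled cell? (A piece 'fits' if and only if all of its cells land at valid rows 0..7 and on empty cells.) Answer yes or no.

Answer: yes

Derivation:
Drop 1: T rot0 at col 2 lands with bottom-row=0; cleared 0 line(s) (total 0); column heights now [0 0 1 2 1 0], max=2
Drop 2: S rot0 at col 1 lands with bottom-row=1; cleared 0 line(s) (total 0); column heights now [0 2 3 3 1 0], max=3
Drop 3: Z rot1 at col 1 lands with bottom-row=2; cleared 0 line(s) (total 0); column heights now [0 4 5 3 1 0], max=5
Test piece J rot3 at col 0 (width 2): heights before test = [0 4 5 3 1 0]; fits = True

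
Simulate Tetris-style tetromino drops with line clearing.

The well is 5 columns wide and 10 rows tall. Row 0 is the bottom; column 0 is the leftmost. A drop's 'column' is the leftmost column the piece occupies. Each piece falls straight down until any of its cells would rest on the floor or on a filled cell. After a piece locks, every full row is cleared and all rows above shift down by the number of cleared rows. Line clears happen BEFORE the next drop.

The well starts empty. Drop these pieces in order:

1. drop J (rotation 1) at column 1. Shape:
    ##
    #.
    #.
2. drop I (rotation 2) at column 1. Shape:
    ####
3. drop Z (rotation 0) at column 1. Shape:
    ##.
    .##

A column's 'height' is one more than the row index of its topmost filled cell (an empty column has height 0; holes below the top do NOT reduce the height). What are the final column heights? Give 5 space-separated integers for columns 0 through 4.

Drop 1: J rot1 at col 1 lands with bottom-row=0; cleared 0 line(s) (total 0); column heights now [0 3 3 0 0], max=3
Drop 2: I rot2 at col 1 lands with bottom-row=3; cleared 0 line(s) (total 0); column heights now [0 4 4 4 4], max=4
Drop 3: Z rot0 at col 1 lands with bottom-row=4; cleared 0 line(s) (total 0); column heights now [0 6 6 5 4], max=6

Answer: 0 6 6 5 4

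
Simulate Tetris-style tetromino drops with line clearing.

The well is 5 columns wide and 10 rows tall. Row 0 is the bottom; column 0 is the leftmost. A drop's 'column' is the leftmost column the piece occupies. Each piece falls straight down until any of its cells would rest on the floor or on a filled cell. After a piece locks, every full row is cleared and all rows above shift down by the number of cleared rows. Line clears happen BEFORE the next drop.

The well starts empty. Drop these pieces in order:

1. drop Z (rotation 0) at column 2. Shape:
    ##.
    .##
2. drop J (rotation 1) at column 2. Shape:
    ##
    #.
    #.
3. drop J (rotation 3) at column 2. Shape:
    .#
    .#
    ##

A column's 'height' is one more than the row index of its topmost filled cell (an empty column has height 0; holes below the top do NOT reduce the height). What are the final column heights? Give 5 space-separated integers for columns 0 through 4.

Drop 1: Z rot0 at col 2 lands with bottom-row=0; cleared 0 line(s) (total 0); column heights now [0 0 2 2 1], max=2
Drop 2: J rot1 at col 2 lands with bottom-row=2; cleared 0 line(s) (total 0); column heights now [0 0 5 5 1], max=5
Drop 3: J rot3 at col 2 lands with bottom-row=5; cleared 0 line(s) (total 0); column heights now [0 0 6 8 1], max=8

Answer: 0 0 6 8 1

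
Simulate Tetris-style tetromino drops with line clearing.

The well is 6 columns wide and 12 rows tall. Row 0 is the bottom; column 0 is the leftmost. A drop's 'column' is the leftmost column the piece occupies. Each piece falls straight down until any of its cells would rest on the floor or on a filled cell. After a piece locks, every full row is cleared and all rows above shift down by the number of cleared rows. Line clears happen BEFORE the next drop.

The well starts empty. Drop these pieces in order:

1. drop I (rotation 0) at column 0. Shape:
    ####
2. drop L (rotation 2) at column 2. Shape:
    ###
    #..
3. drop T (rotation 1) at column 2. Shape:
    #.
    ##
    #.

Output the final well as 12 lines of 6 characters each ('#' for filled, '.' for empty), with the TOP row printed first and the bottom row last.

Drop 1: I rot0 at col 0 lands with bottom-row=0; cleared 0 line(s) (total 0); column heights now [1 1 1 1 0 0], max=1
Drop 2: L rot2 at col 2 lands with bottom-row=1; cleared 0 line(s) (total 0); column heights now [1 1 3 3 3 0], max=3
Drop 3: T rot1 at col 2 lands with bottom-row=3; cleared 0 line(s) (total 0); column heights now [1 1 6 5 3 0], max=6

Answer: ......
......
......
......
......
......
..#...
..##..
..#...
..###.
..#...
####..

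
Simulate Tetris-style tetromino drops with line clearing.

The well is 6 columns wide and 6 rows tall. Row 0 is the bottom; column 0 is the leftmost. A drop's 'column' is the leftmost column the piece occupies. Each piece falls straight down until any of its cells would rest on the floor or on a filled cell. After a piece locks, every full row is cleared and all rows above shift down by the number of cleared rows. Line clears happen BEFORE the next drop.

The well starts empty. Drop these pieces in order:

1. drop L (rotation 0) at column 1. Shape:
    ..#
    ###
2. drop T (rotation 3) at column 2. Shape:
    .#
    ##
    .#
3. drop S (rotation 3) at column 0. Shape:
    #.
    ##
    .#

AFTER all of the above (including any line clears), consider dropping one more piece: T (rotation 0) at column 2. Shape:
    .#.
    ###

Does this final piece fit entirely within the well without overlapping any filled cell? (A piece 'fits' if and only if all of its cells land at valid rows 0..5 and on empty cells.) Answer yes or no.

Answer: no

Derivation:
Drop 1: L rot0 at col 1 lands with bottom-row=0; cleared 0 line(s) (total 0); column heights now [0 1 1 2 0 0], max=2
Drop 2: T rot3 at col 2 lands with bottom-row=2; cleared 0 line(s) (total 0); column heights now [0 1 4 5 0 0], max=5
Drop 3: S rot3 at col 0 lands with bottom-row=1; cleared 0 line(s) (total 0); column heights now [4 3 4 5 0 0], max=5
Test piece T rot0 at col 2 (width 3): heights before test = [4 3 4 5 0 0]; fits = False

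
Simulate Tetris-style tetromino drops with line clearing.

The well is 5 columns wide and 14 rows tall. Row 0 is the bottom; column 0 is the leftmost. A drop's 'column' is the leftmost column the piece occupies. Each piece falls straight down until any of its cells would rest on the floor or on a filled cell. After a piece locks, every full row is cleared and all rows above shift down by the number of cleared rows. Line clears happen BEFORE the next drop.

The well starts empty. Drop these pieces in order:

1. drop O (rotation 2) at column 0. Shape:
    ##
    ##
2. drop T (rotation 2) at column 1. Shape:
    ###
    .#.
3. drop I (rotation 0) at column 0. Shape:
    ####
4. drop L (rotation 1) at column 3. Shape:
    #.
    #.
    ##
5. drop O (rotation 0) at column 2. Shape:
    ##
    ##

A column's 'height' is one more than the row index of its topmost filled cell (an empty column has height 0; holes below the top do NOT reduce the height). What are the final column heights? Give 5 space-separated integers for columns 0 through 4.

Drop 1: O rot2 at col 0 lands with bottom-row=0; cleared 0 line(s) (total 0); column heights now [2 2 0 0 0], max=2
Drop 2: T rot2 at col 1 lands with bottom-row=1; cleared 0 line(s) (total 0); column heights now [2 3 3 3 0], max=3
Drop 3: I rot0 at col 0 lands with bottom-row=3; cleared 0 line(s) (total 0); column heights now [4 4 4 4 0], max=4
Drop 4: L rot1 at col 3 lands with bottom-row=4; cleared 0 line(s) (total 0); column heights now [4 4 4 7 5], max=7
Drop 5: O rot0 at col 2 lands with bottom-row=7; cleared 0 line(s) (total 0); column heights now [4 4 9 9 5], max=9

Answer: 4 4 9 9 5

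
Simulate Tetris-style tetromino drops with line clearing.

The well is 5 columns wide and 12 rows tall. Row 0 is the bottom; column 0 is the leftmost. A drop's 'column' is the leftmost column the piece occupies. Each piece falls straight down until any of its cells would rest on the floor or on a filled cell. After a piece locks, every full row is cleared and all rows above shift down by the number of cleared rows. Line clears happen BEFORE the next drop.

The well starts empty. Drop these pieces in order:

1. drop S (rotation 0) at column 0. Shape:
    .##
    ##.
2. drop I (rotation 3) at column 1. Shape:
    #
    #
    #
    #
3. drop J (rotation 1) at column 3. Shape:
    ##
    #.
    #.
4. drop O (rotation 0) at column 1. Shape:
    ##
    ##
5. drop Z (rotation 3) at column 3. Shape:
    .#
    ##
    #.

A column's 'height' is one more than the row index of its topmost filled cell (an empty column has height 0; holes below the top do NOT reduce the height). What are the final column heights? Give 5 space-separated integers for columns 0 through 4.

Answer: 1 8 8 5 6

Derivation:
Drop 1: S rot0 at col 0 lands with bottom-row=0; cleared 0 line(s) (total 0); column heights now [1 2 2 0 0], max=2
Drop 2: I rot3 at col 1 lands with bottom-row=2; cleared 0 line(s) (total 0); column heights now [1 6 2 0 0], max=6
Drop 3: J rot1 at col 3 lands with bottom-row=0; cleared 0 line(s) (total 0); column heights now [1 6 2 3 3], max=6
Drop 4: O rot0 at col 1 lands with bottom-row=6; cleared 0 line(s) (total 0); column heights now [1 8 8 3 3], max=8
Drop 5: Z rot3 at col 3 lands with bottom-row=3; cleared 0 line(s) (total 0); column heights now [1 8 8 5 6], max=8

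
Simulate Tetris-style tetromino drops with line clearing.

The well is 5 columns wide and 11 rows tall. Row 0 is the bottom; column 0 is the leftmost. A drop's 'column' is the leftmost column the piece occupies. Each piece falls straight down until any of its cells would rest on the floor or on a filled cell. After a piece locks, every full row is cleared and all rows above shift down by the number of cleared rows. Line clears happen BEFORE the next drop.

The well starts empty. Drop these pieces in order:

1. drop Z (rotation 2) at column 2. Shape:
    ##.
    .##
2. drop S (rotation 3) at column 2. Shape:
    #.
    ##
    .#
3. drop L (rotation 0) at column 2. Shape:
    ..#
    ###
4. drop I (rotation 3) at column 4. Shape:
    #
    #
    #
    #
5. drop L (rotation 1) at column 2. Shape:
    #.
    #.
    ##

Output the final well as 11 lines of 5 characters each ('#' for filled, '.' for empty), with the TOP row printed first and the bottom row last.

Answer: ....#
....#
..#.#
..#.#
..###
..###
..#..
..##.
...#.
..##.
...##

Derivation:
Drop 1: Z rot2 at col 2 lands with bottom-row=0; cleared 0 line(s) (total 0); column heights now [0 0 2 2 1], max=2
Drop 2: S rot3 at col 2 lands with bottom-row=2; cleared 0 line(s) (total 0); column heights now [0 0 5 4 1], max=5
Drop 3: L rot0 at col 2 lands with bottom-row=5; cleared 0 line(s) (total 0); column heights now [0 0 6 6 7], max=7
Drop 4: I rot3 at col 4 lands with bottom-row=7; cleared 0 line(s) (total 0); column heights now [0 0 6 6 11], max=11
Drop 5: L rot1 at col 2 lands with bottom-row=6; cleared 0 line(s) (total 0); column heights now [0 0 9 7 11], max=11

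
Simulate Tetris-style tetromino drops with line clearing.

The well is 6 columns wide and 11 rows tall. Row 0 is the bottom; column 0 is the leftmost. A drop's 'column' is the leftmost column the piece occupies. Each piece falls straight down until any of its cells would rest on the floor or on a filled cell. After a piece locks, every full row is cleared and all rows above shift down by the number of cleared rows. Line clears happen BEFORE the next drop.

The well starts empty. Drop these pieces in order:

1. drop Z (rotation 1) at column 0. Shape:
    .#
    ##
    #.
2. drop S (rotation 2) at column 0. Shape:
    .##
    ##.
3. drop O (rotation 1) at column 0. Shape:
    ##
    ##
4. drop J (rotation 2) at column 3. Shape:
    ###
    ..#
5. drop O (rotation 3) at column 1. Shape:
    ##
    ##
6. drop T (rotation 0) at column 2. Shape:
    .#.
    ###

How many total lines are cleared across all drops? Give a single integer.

Answer: 0

Derivation:
Drop 1: Z rot1 at col 0 lands with bottom-row=0; cleared 0 line(s) (total 0); column heights now [2 3 0 0 0 0], max=3
Drop 2: S rot2 at col 0 lands with bottom-row=3; cleared 0 line(s) (total 0); column heights now [4 5 5 0 0 0], max=5
Drop 3: O rot1 at col 0 lands with bottom-row=5; cleared 0 line(s) (total 0); column heights now [7 7 5 0 0 0], max=7
Drop 4: J rot2 at col 3 lands with bottom-row=0; cleared 0 line(s) (total 0); column heights now [7 7 5 2 2 2], max=7
Drop 5: O rot3 at col 1 lands with bottom-row=7; cleared 0 line(s) (total 0); column heights now [7 9 9 2 2 2], max=9
Drop 6: T rot0 at col 2 lands with bottom-row=9; cleared 0 line(s) (total 0); column heights now [7 9 10 11 10 2], max=11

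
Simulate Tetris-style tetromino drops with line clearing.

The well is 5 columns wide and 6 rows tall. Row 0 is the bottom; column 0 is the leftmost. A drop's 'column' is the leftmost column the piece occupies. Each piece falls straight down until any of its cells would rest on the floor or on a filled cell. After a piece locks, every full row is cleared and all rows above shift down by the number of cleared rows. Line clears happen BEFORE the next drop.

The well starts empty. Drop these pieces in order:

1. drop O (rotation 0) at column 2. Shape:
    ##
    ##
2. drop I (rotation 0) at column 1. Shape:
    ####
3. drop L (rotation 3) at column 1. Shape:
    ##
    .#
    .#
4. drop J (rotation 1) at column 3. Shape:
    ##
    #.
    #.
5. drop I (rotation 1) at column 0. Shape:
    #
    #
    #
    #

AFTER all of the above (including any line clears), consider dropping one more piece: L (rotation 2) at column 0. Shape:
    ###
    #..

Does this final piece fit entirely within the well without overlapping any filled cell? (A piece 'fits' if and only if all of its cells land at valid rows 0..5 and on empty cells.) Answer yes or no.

Answer: yes

Derivation:
Drop 1: O rot0 at col 2 lands with bottom-row=0; cleared 0 line(s) (total 0); column heights now [0 0 2 2 0], max=2
Drop 2: I rot0 at col 1 lands with bottom-row=2; cleared 0 line(s) (total 0); column heights now [0 3 3 3 3], max=3
Drop 3: L rot3 at col 1 lands with bottom-row=3; cleared 0 line(s) (total 0); column heights now [0 6 6 3 3], max=6
Drop 4: J rot1 at col 3 lands with bottom-row=3; cleared 0 line(s) (total 0); column heights now [0 6 6 6 6], max=6
Drop 5: I rot1 at col 0 lands with bottom-row=0; cleared 1 line(s) (total 1); column heights now [3 5 5 5 5], max=5
Test piece L rot2 at col 0 (width 3): heights before test = [3 5 5 5 5]; fits = True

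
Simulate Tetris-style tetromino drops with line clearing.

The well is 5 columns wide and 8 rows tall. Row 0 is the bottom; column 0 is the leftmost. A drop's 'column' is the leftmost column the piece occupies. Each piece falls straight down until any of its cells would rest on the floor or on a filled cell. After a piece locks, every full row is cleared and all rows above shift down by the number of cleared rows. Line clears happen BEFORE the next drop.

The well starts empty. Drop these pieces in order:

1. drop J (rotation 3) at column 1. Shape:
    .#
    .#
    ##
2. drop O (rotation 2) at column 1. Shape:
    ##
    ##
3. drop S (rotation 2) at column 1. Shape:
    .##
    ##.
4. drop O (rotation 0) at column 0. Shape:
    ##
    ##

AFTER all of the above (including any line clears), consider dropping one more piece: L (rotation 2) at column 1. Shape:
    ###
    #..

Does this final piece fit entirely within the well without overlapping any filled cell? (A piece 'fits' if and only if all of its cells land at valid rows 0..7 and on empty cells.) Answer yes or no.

Drop 1: J rot3 at col 1 lands with bottom-row=0; cleared 0 line(s) (total 0); column heights now [0 1 3 0 0], max=3
Drop 2: O rot2 at col 1 lands with bottom-row=3; cleared 0 line(s) (total 0); column heights now [0 5 5 0 0], max=5
Drop 3: S rot2 at col 1 lands with bottom-row=5; cleared 0 line(s) (total 0); column heights now [0 6 7 7 0], max=7
Drop 4: O rot0 at col 0 lands with bottom-row=6; cleared 0 line(s) (total 0); column heights now [8 8 7 7 0], max=8
Test piece L rot2 at col 1 (width 3): heights before test = [8 8 7 7 0]; fits = False

Answer: no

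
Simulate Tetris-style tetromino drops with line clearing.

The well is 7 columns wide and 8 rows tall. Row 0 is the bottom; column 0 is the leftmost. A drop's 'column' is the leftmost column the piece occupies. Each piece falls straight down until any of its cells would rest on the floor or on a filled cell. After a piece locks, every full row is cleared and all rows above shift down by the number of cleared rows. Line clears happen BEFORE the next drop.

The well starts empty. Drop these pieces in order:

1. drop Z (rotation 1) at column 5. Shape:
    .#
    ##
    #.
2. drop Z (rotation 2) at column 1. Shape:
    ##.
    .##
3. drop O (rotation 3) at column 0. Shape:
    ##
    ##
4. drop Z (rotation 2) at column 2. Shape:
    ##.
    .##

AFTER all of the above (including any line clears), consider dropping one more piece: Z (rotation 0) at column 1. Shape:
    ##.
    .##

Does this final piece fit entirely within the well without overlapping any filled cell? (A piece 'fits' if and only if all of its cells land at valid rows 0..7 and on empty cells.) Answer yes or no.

Drop 1: Z rot1 at col 5 lands with bottom-row=0; cleared 0 line(s) (total 0); column heights now [0 0 0 0 0 2 3], max=3
Drop 2: Z rot2 at col 1 lands with bottom-row=0; cleared 0 line(s) (total 0); column heights now [0 2 2 1 0 2 3], max=3
Drop 3: O rot3 at col 0 lands with bottom-row=2; cleared 0 line(s) (total 0); column heights now [4 4 2 1 0 2 3], max=4
Drop 4: Z rot2 at col 2 lands with bottom-row=1; cleared 0 line(s) (total 0); column heights now [4 4 3 3 2 2 3], max=4
Test piece Z rot0 at col 1 (width 3): heights before test = [4 4 3 3 2 2 3]; fits = True

Answer: yes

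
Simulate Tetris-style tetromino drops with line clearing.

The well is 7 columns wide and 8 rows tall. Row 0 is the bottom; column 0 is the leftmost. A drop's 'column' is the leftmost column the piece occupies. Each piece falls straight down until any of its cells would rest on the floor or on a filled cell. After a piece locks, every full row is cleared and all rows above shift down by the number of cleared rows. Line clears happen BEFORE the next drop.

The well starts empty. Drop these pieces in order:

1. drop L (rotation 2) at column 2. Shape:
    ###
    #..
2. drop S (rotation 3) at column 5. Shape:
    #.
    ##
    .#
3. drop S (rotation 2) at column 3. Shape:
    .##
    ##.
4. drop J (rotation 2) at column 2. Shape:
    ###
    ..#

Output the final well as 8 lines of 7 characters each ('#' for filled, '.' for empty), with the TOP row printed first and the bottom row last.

Drop 1: L rot2 at col 2 lands with bottom-row=0; cleared 0 line(s) (total 0); column heights now [0 0 2 2 2 0 0], max=2
Drop 2: S rot3 at col 5 lands with bottom-row=0; cleared 0 line(s) (total 0); column heights now [0 0 2 2 2 3 2], max=3
Drop 3: S rot2 at col 3 lands with bottom-row=2; cleared 0 line(s) (total 0); column heights now [0 0 2 3 4 4 2], max=4
Drop 4: J rot2 at col 2 lands with bottom-row=4; cleared 0 line(s) (total 0); column heights now [0 0 6 6 6 4 2], max=6

Answer: .......
.......
..###..
....#..
....##.
...###.
..#####
..#...#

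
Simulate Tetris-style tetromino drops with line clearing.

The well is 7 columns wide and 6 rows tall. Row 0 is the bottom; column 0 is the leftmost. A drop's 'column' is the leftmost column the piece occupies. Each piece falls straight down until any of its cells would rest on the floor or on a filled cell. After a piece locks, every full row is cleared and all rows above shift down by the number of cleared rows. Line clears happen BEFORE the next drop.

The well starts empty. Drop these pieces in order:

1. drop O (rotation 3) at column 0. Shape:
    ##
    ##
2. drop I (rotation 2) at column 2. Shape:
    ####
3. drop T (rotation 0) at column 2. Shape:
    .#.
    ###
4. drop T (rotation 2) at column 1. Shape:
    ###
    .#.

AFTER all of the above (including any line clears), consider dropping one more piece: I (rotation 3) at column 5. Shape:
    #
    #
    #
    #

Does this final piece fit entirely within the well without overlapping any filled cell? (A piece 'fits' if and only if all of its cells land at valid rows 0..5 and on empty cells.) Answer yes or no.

Answer: yes

Derivation:
Drop 1: O rot3 at col 0 lands with bottom-row=0; cleared 0 line(s) (total 0); column heights now [2 2 0 0 0 0 0], max=2
Drop 2: I rot2 at col 2 lands with bottom-row=0; cleared 0 line(s) (total 0); column heights now [2 2 1 1 1 1 0], max=2
Drop 3: T rot0 at col 2 lands with bottom-row=1; cleared 0 line(s) (total 0); column heights now [2 2 2 3 2 1 0], max=3
Drop 4: T rot2 at col 1 lands with bottom-row=2; cleared 0 line(s) (total 0); column heights now [2 4 4 4 2 1 0], max=4
Test piece I rot3 at col 5 (width 1): heights before test = [2 4 4 4 2 1 0]; fits = True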